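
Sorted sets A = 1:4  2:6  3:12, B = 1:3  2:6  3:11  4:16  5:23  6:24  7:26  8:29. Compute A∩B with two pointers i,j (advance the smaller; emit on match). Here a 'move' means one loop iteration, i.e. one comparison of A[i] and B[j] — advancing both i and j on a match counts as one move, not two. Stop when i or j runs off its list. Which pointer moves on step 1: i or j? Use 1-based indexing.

[i=1,j=1] 4>3 → j++

j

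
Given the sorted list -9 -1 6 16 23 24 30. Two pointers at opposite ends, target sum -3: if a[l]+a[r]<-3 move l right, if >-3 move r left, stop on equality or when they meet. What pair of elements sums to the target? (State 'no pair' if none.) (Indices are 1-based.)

(-9, 6)

l=1 r=7: -9+30=21 >-3, r--
l=1 r=6: -9+24=15 >-3, r--
l=1 r=5: -9+23=14 >-3, r--
l=1 r=4: -9+16=7 >-3, r--
l=1 r=3: -9+6=-3, found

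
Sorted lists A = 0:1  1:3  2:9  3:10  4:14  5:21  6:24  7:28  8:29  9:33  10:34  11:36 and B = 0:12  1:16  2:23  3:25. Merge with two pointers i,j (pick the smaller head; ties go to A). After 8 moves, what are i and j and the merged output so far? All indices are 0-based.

i=6, j=2, merged so far=[1, 3, 9, 10, 12, 14, 16, 21]

[i=0,j=0] A[i]=1<=B[j]=12 take 1 → i++
[i=1,j=0] A[i]=3<=B[j]=12 take 3 → i++
[i=2,j=0] A[i]=9<=B[j]=12 take 9 → i++
[i=3,j=0] A[i]=10<=B[j]=12 take 10 → i++
[i=4,j=0] A[i]=14>B[j]=12 take 12 → j++
[i=4,j=1] A[i]=14<=B[j]=16 take 14 → i++
[i=5,j=1] A[i]=21>B[j]=16 take 16 → j++
[i=5,j=2] A[i]=21<=B[j]=23 take 21 → i++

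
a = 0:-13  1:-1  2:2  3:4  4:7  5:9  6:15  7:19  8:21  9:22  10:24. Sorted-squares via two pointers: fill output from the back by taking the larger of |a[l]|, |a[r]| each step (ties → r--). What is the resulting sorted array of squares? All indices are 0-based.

[1, 4, 16, 49, 81, 169, 225, 361, 441, 484, 576]

l=0 r=10: |-13|<=|24| out[10]=576, r--
l=0 r=9: |-13|<=|22| out[9]=484, r--
l=0 r=8: |-13|<=|21| out[8]=441, r--
l=0 r=7: |-13|<=|19| out[7]=361, r--
l=0 r=6: |-13|<=|15| out[6]=225, r--
l=0 r=5: |-13|>|9| out[5]=169, l++
l=1 r=5: |-1|<=|9| out[4]=81, r--
l=1 r=4: |-1|<=|7| out[3]=49, r--
l=1 r=3: |-1|<=|4| out[2]=16, r--
l=1 r=2: |-1|<=|2| out[1]=4, r--
l=1 r=1: |-1|<=|-1| out[0]=1, r--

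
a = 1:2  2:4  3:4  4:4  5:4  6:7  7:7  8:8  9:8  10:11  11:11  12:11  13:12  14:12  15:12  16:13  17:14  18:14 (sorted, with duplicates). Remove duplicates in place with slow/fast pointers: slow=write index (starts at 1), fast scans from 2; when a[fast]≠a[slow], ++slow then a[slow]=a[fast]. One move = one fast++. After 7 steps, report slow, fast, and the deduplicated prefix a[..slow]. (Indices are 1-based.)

slow=4, fast=9, prefix=[2, 4, 7, 8]

slow=1 fast=2: a[fast]=4≠a[slow]=2 write a[2]=4, slow++,fast++
slow=2 fast=3: a[fast]=4=a[slow] dup, fast++
slow=2 fast=4: a[fast]=4=a[slow] dup, fast++
slow=2 fast=5: a[fast]=4=a[slow] dup, fast++
slow=2 fast=6: a[fast]=7≠a[slow]=4 write a[3]=7, slow++,fast++
slow=3 fast=7: a[fast]=7=a[slow] dup, fast++
slow=3 fast=8: a[fast]=8≠a[slow]=7 write a[4]=8, slow++,fast++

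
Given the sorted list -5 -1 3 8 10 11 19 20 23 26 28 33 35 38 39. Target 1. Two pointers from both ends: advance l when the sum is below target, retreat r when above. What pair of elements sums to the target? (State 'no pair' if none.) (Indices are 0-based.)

l=0 r=14: -5+39=34 >1, r--
l=0 r=13: -5+38=33 >1, r--
l=0 r=12: -5+35=30 >1, r--
l=0 r=11: -5+33=28 >1, r--
l=0 r=10: -5+28=23 >1, r--
l=0 r=9: -5+26=21 >1, r--
l=0 r=8: -5+23=18 >1, r--
l=0 r=7: -5+20=15 >1, r--
l=0 r=6: -5+19=14 >1, r--
l=0 r=5: -5+11=6 >1, r--
l=0 r=4: -5+10=5 >1, r--
l=0 r=3: -5+8=3 >1, r--
l=0 r=2: -5+3=-2 <1, l++
l=1 r=2: -1+3=2 >1, r--

no pair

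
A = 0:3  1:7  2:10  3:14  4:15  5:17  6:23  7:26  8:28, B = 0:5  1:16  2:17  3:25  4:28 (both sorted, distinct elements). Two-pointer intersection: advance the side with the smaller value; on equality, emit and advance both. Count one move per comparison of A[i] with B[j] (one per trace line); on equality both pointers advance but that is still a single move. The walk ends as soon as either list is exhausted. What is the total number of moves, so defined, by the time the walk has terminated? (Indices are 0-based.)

[i=0,j=0] 3<5 → i++
[i=1,j=0] 7>5 → j++
[i=1,j=1] 7<16 → i++
[i=2,j=1] 10<16 → i++
[i=3,j=1] 14<16 → i++
[i=4,j=1] 15<16 → i++
[i=5,j=1] 17>16 → j++
[i=5,j=2] 17==17 emit → i++,j++
[i=6,j=3] 23<25 → i++
[i=7,j=3] 26>25 → j++
[i=7,j=4] 26<28 → i++
[i=8,j=4] 28==28 emit → i++,j++

12 moves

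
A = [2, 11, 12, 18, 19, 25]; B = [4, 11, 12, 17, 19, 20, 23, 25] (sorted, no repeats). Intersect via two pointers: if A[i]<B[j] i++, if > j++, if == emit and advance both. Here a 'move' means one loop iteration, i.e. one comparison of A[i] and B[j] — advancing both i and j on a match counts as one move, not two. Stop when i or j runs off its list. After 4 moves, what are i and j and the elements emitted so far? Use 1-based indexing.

i=4, j=4, emitted=[11, 12]

i=1 j=1: 2<4, i++
i=2 j=1: 11>4, j++
i=2 j=2: 11==11 emit, i++,j++
i=3 j=3: 12==12 emit, i++,j++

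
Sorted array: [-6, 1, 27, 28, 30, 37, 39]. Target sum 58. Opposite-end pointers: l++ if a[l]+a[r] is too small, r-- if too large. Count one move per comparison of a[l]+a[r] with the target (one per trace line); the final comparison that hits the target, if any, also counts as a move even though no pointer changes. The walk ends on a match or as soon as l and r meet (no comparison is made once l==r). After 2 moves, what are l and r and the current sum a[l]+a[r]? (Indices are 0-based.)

l=0 r=6: -6+39=33 <58, l++
l=1 r=6: 1+39=40 <58, l++

l=2, r=6, sum=66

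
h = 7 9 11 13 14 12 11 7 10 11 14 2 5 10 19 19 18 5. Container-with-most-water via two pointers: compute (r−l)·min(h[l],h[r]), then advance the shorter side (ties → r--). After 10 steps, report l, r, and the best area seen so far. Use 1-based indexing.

l=1 r=18: min(7,5)*17=85 best=85 *, r--
l=1 r=17: min(7,18)*16=112 best=112 *, l++
l=2 r=17: min(9,18)*15=135 best=135 *, l++
l=3 r=17: min(11,18)*14=154 best=154 *, l++
l=4 r=17: min(13,18)*13=169 best=169 *, l++
l=5 r=17: min(14,18)*12=168 best=169, l++
l=6 r=17: min(12,18)*11=132 best=169, l++
l=7 r=17: min(11,18)*10=110 best=169, l++
l=8 r=17: min(7,18)*9=63 best=169, l++
l=9 r=17: min(10,18)*8=80 best=169, l++

l=10, r=17, best area=169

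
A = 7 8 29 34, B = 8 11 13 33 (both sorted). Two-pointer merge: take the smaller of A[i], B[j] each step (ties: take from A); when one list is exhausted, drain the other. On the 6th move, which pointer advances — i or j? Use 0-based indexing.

i

i=0 j=0: A[i]=7<=B[j]=8 take 7, i++
i=1 j=0: A[i]=8<=B[j]=8 take 8, i++
i=2 j=0: A[i]=29>B[j]=8 take 8, j++
i=2 j=1: A[i]=29>B[j]=11 take 11, j++
i=2 j=2: A[i]=29>B[j]=13 take 13, j++
i=2 j=3: A[i]=29<=B[j]=33 take 29, i++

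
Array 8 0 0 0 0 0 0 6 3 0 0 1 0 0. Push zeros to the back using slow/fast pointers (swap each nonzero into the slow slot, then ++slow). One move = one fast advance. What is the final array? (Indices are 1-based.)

[8, 6, 3, 1, 0, 0, 0, 0, 0, 0, 0, 0, 0, 0]

(s=1,f=1) a[fast]=8≠0 swap→a[1]=8 → slow++,fast++
(s=2,f=2) a[fast]=0 → fast++
(s=2,f=3) a[fast]=0 → fast++
(s=2,f=4) a[fast]=0 → fast++
(s=2,f=5) a[fast]=0 → fast++
(s=2,f=6) a[fast]=0 → fast++
(s=2,f=7) a[fast]=0 → fast++
(s=2,f=8) a[fast]=6≠0 swap→a[2]=6 → slow++,fast++
(s=3,f=9) a[fast]=3≠0 swap→a[3]=3 → slow++,fast++
(s=4,f=10) a[fast]=0 → fast++
(s=4,f=11) a[fast]=0 → fast++
(s=4,f=12) a[fast]=1≠0 swap→a[4]=1 → slow++,fast++
(s=5,f=13) a[fast]=0 → fast++
(s=5,f=14) a[fast]=0 → fast++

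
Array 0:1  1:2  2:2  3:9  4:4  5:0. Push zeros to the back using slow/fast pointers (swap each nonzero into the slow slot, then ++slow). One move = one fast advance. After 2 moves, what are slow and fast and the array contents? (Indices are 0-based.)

slow=2, fast=2, a=[1, 2, 2, 9, 4, 0]

(s=0,f=0) a[fast]=1≠0 swap→a[0]=1 → slow++,fast++
(s=1,f=1) a[fast]=2≠0 swap→a[1]=2 → slow++,fast++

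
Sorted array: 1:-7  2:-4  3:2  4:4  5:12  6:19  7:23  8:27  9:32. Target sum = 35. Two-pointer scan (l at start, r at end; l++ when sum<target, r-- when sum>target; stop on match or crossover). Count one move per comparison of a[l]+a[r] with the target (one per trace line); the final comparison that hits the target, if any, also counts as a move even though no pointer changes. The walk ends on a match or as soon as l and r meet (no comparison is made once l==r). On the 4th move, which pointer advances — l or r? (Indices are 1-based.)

[1,9] -7+32=25 <35 → l++
[2,9] -4+32=28 <35 → l++
[3,9] 2+32=34 <35 → l++
[4,9] 4+32=36 >35 → r--

r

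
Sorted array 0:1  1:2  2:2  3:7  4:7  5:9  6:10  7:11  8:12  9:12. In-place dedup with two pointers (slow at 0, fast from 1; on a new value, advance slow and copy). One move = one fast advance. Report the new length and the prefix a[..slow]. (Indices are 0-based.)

(s=0,f=1) a[fast]=2≠a[slow]=1 write a[1]=2 → slow++,fast++
(s=1,f=2) a[fast]=2=a[slow] dup → fast++
(s=1,f=3) a[fast]=7≠a[slow]=2 write a[2]=7 → slow++,fast++
(s=2,f=4) a[fast]=7=a[slow] dup → fast++
(s=2,f=5) a[fast]=9≠a[slow]=7 write a[3]=9 → slow++,fast++
(s=3,f=6) a[fast]=10≠a[slow]=9 write a[4]=10 → slow++,fast++
(s=4,f=7) a[fast]=11≠a[slow]=10 write a[5]=11 → slow++,fast++
(s=5,f=8) a[fast]=12≠a[slow]=11 write a[6]=12 → slow++,fast++
(s=6,f=9) a[fast]=12=a[slow] dup → fast++

length 7; prefix = [1, 2, 7, 9, 10, 11, 12]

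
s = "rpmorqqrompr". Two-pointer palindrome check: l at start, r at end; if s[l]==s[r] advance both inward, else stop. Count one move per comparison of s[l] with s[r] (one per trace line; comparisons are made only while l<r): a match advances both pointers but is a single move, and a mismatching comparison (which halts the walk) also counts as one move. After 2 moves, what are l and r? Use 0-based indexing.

l=0 r=11: 'r'=='r', l++,r--
l=1 r=10: 'p'=='p', l++,r--

l=2, r=9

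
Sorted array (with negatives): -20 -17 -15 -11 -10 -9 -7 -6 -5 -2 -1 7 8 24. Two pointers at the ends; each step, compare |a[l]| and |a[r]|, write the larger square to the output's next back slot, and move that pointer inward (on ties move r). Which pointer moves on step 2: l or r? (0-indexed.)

[0,13] |-20|<=|24| out[13]=576 → r--
[0,12] |-20|>|8| out[12]=400 → l++

l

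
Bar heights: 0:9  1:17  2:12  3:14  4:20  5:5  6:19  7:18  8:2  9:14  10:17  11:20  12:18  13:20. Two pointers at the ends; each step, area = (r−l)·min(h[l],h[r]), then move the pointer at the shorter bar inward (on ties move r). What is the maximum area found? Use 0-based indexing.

max area = 204

l=0 r=13: min(9,20)*13=117 best=117 *, l++
l=1 r=13: min(17,20)*12=204 best=204 *, l++
l=2 r=13: min(12,20)*11=132 best=204, l++
l=3 r=13: min(14,20)*10=140 best=204, l++
l=4 r=13: min(20,20)*9=180 best=204, r--
l=4 r=12: min(20,18)*8=144 best=204, r--
l=4 r=11: min(20,20)*7=140 best=204, r--
l=4 r=10: min(20,17)*6=102 best=204, r--
l=4 r=9: min(20,14)*5=70 best=204, r--
l=4 r=8: min(20,2)*4=8 best=204, r--
l=4 r=7: min(20,18)*3=54 best=204, r--
l=4 r=6: min(20,19)*2=38 best=204, r--
l=4 r=5: min(20,5)*1=5 best=204, r--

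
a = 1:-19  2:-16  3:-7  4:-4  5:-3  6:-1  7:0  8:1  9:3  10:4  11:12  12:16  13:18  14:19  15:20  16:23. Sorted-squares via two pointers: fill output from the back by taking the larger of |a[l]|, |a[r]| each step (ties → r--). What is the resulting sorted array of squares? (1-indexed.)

[0, 1, 1, 9, 9, 16, 16, 49, 144, 256, 256, 324, 361, 361, 400, 529]

l=1 r=16: |-19|<=|23| out[16]=529, r--
l=1 r=15: |-19|<=|20| out[15]=400, r--
l=1 r=14: |-19|<=|19| out[14]=361, r--
l=1 r=13: |-19|>|18| out[13]=361, l++
l=2 r=13: |-16|<=|18| out[12]=324, r--
l=2 r=12: |-16|<=|16| out[11]=256, r--
l=2 r=11: |-16|>|12| out[10]=256, l++
l=3 r=11: |-7|<=|12| out[9]=144, r--
l=3 r=10: |-7|>|4| out[8]=49, l++
l=4 r=10: |-4|<=|4| out[7]=16, r--
l=4 r=9: |-4|>|3| out[6]=16, l++
l=5 r=9: |-3|<=|3| out[5]=9, r--
l=5 r=8: |-3|>|1| out[4]=9, l++
l=6 r=8: |-1|<=|1| out[3]=1, r--
l=6 r=7: |-1|>|0| out[2]=1, l++
l=7 r=7: |0|<=|0| out[1]=0, r--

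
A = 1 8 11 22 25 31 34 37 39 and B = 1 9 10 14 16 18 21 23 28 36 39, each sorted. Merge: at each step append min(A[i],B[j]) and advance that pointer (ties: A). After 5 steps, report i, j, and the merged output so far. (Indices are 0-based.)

i=0 j=0: A[i]=1<=B[j]=1 take 1, i++
i=1 j=0: A[i]=8>B[j]=1 take 1, j++
i=1 j=1: A[i]=8<=B[j]=9 take 8, i++
i=2 j=1: A[i]=11>B[j]=9 take 9, j++
i=2 j=2: A[i]=11>B[j]=10 take 10, j++

i=2, j=3, merged so far=[1, 1, 8, 9, 10]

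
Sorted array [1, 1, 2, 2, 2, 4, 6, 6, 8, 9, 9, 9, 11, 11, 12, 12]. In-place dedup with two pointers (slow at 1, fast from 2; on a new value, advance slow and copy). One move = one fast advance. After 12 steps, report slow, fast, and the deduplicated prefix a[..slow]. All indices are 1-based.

slow=1 fast=2: a[fast]=1=a[slow] dup, fast++
slow=1 fast=3: a[fast]=2≠a[slow]=1 write a[2]=2, slow++,fast++
slow=2 fast=4: a[fast]=2=a[slow] dup, fast++
slow=2 fast=5: a[fast]=2=a[slow] dup, fast++
slow=2 fast=6: a[fast]=4≠a[slow]=2 write a[3]=4, slow++,fast++
slow=3 fast=7: a[fast]=6≠a[slow]=4 write a[4]=6, slow++,fast++
slow=4 fast=8: a[fast]=6=a[slow] dup, fast++
slow=4 fast=9: a[fast]=8≠a[slow]=6 write a[5]=8, slow++,fast++
slow=5 fast=10: a[fast]=9≠a[slow]=8 write a[6]=9, slow++,fast++
slow=6 fast=11: a[fast]=9=a[slow] dup, fast++
slow=6 fast=12: a[fast]=9=a[slow] dup, fast++
slow=6 fast=13: a[fast]=11≠a[slow]=9 write a[7]=11, slow++,fast++

slow=7, fast=14, prefix=[1, 2, 4, 6, 8, 9, 11]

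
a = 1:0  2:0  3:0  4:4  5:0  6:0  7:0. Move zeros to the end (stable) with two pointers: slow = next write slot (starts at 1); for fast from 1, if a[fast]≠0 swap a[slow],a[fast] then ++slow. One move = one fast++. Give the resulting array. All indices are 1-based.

[4, 0, 0, 0, 0, 0, 0]

slow=1 fast=1: a[fast]=0, fast++
slow=1 fast=2: a[fast]=0, fast++
slow=1 fast=3: a[fast]=0, fast++
slow=1 fast=4: a[fast]=4≠0 swap→a[1]=4, slow++,fast++
slow=2 fast=5: a[fast]=0, fast++
slow=2 fast=6: a[fast]=0, fast++
slow=2 fast=7: a[fast]=0, fast++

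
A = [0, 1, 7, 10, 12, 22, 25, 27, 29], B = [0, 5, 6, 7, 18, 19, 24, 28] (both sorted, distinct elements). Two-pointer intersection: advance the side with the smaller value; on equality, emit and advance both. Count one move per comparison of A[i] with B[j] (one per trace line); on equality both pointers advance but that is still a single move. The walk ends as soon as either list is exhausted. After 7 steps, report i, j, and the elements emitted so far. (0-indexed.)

[i=0,j=0] 0==0 emit → i++,j++
[i=1,j=1] 1<5 → i++
[i=2,j=1] 7>5 → j++
[i=2,j=2] 7>6 → j++
[i=2,j=3] 7==7 emit → i++,j++
[i=3,j=4] 10<18 → i++
[i=4,j=4] 12<18 → i++

i=5, j=4, emitted=[0, 7]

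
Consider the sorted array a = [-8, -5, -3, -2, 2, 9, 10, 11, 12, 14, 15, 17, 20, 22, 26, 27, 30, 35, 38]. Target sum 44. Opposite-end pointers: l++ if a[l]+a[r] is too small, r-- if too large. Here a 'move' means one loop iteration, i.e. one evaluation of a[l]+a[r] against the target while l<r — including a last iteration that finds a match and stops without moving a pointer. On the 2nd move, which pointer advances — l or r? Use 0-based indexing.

l

l=0 r=18: -8+38=30 <44, l++
l=1 r=18: -5+38=33 <44, l++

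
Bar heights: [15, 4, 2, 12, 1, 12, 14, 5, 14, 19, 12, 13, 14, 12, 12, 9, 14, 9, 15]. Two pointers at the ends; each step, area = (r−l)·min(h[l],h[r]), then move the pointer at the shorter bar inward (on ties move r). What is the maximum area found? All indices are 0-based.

max area = 270

[0,18] min(15,15)*18=270 best=270 * → r--
[0,17] min(15,9)*17=153 best=270 → r--
[0,16] min(15,14)*16=224 best=270 → r--
[0,15] min(15,9)*15=135 best=270 → r--
[0,14] min(15,12)*14=168 best=270 → r--
[0,13] min(15,12)*13=156 best=270 → r--
[0,12] min(15,14)*12=168 best=270 → r--
[0,11] min(15,13)*11=143 best=270 → r--
[0,10] min(15,12)*10=120 best=270 → r--
[0,9] min(15,19)*9=135 best=270 → l++
[1,9] min(4,19)*8=32 best=270 → l++
[2,9] min(2,19)*7=14 best=270 → l++
[3,9] min(12,19)*6=72 best=270 → l++
[4,9] min(1,19)*5=5 best=270 → l++
[5,9] min(12,19)*4=48 best=270 → l++
[6,9] min(14,19)*3=42 best=270 → l++
[7,9] min(5,19)*2=10 best=270 → l++
[8,9] min(14,19)*1=14 best=270 → l++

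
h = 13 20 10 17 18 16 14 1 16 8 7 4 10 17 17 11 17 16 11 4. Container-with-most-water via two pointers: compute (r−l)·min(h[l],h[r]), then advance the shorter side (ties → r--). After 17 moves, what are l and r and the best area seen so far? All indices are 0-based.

[0,19] min(13,4)*19=76 best=76 * → r--
[0,18] min(13,11)*18=198 best=198 * → r--
[0,17] min(13,16)*17=221 best=221 * → l++
[1,17] min(20,16)*16=256 best=256 * → r--
[1,16] min(20,17)*15=255 best=256 → r--
[1,15] min(20,11)*14=154 best=256 → r--
[1,14] min(20,17)*13=221 best=256 → r--
[1,13] min(20,17)*12=204 best=256 → r--
[1,12] min(20,10)*11=110 best=256 → r--
[1,11] min(20,4)*10=40 best=256 → r--
[1,10] min(20,7)*9=63 best=256 → r--
[1,9] min(20,8)*8=64 best=256 → r--
[1,8] min(20,16)*7=112 best=256 → r--
[1,7] min(20,1)*6=6 best=256 → r--
[1,6] min(20,14)*5=70 best=256 → r--
[1,5] min(20,16)*4=64 best=256 → r--
[1,4] min(20,18)*3=54 best=256 → r--

l=1, r=3, best area=256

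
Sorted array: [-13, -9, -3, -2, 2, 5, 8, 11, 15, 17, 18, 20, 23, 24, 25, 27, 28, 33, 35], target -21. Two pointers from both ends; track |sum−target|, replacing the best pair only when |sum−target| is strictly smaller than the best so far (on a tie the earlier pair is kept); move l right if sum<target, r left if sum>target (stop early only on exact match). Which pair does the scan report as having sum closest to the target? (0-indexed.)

[0,18] -13+35=22 d=43 * → r--
[0,17] -13+33=20 d=41 * → r--
[0,16] -13+28=15 d=36 * → r--
[0,15] -13+27=14 d=35 * → r--
[0,14] -13+25=12 d=33 * → r--
[0,13] -13+24=11 d=32 * → r--
[0,12] -13+23=10 d=31 * → r--
[0,11] -13+20=7 d=28 * → r--
[0,10] -13+18=5 d=26 * → r--
[0,9] -13+17=4 d=25 * → r--
[0,8] -13+15=2 d=23 * → r--
[0,7] -13+11=-2 d=19 * → r--
[0,6] -13+8=-5 d=16 * → r--
[0,5] -13+5=-8 d=13 * → r--
[0,4] -13+2=-11 d=10 * → r--
[0,3] -13+-2=-15 d=6 * → r--
[0,2] -13+-3=-16 d=5 * → r--
[0,1] -13+-9=-22 d=1 * → l++

pair (-13, -9) with sum -22 (|Δ|=1)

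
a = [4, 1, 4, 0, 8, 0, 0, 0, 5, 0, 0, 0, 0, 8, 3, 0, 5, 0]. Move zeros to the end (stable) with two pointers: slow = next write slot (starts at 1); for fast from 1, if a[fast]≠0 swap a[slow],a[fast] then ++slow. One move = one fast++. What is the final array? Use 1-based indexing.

[4, 1, 4, 8, 5, 8, 3, 5, 0, 0, 0, 0, 0, 0, 0, 0, 0, 0]

(s=1,f=1) a[fast]=4≠0 swap→a[1]=4 → slow++,fast++
(s=2,f=2) a[fast]=1≠0 swap→a[2]=1 → slow++,fast++
(s=3,f=3) a[fast]=4≠0 swap→a[3]=4 → slow++,fast++
(s=4,f=4) a[fast]=0 → fast++
(s=4,f=5) a[fast]=8≠0 swap→a[4]=8 → slow++,fast++
(s=5,f=6) a[fast]=0 → fast++
(s=5,f=7) a[fast]=0 → fast++
(s=5,f=8) a[fast]=0 → fast++
(s=5,f=9) a[fast]=5≠0 swap→a[5]=5 → slow++,fast++
(s=6,f=10) a[fast]=0 → fast++
(s=6,f=11) a[fast]=0 → fast++
(s=6,f=12) a[fast]=0 → fast++
(s=6,f=13) a[fast]=0 → fast++
(s=6,f=14) a[fast]=8≠0 swap→a[6]=8 → slow++,fast++
(s=7,f=15) a[fast]=3≠0 swap→a[7]=3 → slow++,fast++
(s=8,f=16) a[fast]=0 → fast++
(s=8,f=17) a[fast]=5≠0 swap→a[8]=5 → slow++,fast++
(s=9,f=18) a[fast]=0 → fast++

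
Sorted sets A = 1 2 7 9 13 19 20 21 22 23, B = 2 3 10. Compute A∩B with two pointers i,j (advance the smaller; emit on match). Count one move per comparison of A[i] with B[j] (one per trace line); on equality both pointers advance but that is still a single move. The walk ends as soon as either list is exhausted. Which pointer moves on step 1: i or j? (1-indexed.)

i

i=1 j=1: 1<2, i++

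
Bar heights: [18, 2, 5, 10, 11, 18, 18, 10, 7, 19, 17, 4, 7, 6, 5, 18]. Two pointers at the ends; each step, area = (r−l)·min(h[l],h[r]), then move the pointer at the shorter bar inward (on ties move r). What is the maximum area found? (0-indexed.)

max area = 270

l=0 r=15: min(18,18)*15=270 best=270 *, r--
l=0 r=14: min(18,5)*14=70 best=270, r--
l=0 r=13: min(18,6)*13=78 best=270, r--
l=0 r=12: min(18,7)*12=84 best=270, r--
l=0 r=11: min(18,4)*11=44 best=270, r--
l=0 r=10: min(18,17)*10=170 best=270, r--
l=0 r=9: min(18,19)*9=162 best=270, l++
l=1 r=9: min(2,19)*8=16 best=270, l++
l=2 r=9: min(5,19)*7=35 best=270, l++
l=3 r=9: min(10,19)*6=60 best=270, l++
l=4 r=9: min(11,19)*5=55 best=270, l++
l=5 r=9: min(18,19)*4=72 best=270, l++
l=6 r=9: min(18,19)*3=54 best=270, l++
l=7 r=9: min(10,19)*2=20 best=270, l++
l=8 r=9: min(7,19)*1=7 best=270, l++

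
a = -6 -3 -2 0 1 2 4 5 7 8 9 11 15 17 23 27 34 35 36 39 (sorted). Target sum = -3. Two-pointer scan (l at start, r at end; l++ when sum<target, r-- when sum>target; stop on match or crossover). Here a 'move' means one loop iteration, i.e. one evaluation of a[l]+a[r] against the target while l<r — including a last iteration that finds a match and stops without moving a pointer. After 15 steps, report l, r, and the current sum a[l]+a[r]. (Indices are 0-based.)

l=0 r=19: -6+39=33 >-3, r--
l=0 r=18: -6+36=30 >-3, r--
l=0 r=17: -6+35=29 >-3, r--
l=0 r=16: -6+34=28 >-3, r--
l=0 r=15: -6+27=21 >-3, r--
l=0 r=14: -6+23=17 >-3, r--
l=0 r=13: -6+17=11 >-3, r--
l=0 r=12: -6+15=9 >-3, r--
l=0 r=11: -6+11=5 >-3, r--
l=0 r=10: -6+9=3 >-3, r--
l=0 r=9: -6+8=2 >-3, r--
l=0 r=8: -6+7=1 >-3, r--
l=0 r=7: -6+5=-1 >-3, r--
l=0 r=6: -6+4=-2 >-3, r--
l=0 r=5: -6+2=-4 <-3, l++

l=1, r=5, sum=-1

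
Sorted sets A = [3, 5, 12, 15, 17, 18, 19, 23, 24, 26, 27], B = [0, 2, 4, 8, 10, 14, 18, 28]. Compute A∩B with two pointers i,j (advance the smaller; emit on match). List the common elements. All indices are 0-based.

intersection = [18]

i=0 j=0: 3>0, j++
i=0 j=1: 3>2, j++
i=0 j=2: 3<4, i++
i=1 j=2: 5>4, j++
i=1 j=3: 5<8, i++
i=2 j=3: 12>8, j++
i=2 j=4: 12>10, j++
i=2 j=5: 12<14, i++
i=3 j=5: 15>14, j++
i=3 j=6: 15<18, i++
i=4 j=6: 17<18, i++
i=5 j=6: 18==18 emit, i++,j++
i=6 j=7: 19<28, i++
i=7 j=7: 23<28, i++
i=8 j=7: 24<28, i++
i=9 j=7: 26<28, i++
i=10 j=7: 27<28, i++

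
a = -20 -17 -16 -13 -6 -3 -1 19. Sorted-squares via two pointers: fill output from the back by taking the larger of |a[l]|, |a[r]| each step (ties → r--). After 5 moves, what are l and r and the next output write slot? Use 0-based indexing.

l=4, r=6, next write slot=2

[0,7] |-20|>|19| out[7]=400 → l++
[1,7] |-17|<=|19| out[6]=361 → r--
[1,6] |-17|>|-1| out[5]=289 → l++
[2,6] |-16|>|-1| out[4]=256 → l++
[3,6] |-13|>|-1| out[3]=169 → l++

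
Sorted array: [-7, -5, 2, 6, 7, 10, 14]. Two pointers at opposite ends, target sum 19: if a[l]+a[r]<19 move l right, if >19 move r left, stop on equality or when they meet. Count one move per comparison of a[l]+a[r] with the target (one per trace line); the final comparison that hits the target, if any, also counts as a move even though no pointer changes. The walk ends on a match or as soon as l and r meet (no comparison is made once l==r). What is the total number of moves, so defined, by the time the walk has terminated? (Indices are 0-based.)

6 moves

[0,6] -7+14=7 <19 → l++
[1,6] -5+14=9 <19 → l++
[2,6] 2+14=16 <19 → l++
[3,6] 6+14=20 >19 → r--
[3,5] 6+10=16 <19 → l++
[4,5] 7+10=17 <19 → l++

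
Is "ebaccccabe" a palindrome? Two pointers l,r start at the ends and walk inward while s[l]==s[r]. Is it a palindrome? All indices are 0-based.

[0,9] 'e'=='e' → l++,r--
[1,8] 'b'=='b' → l++,r--
[2,7] 'a'=='a' → l++,r--
[3,6] 'c'=='c' → l++,r--
[4,5] 'c'=='c' → l++,r--

palindrome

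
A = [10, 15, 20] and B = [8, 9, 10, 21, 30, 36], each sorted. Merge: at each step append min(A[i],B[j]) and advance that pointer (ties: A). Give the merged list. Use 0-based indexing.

[i=0,j=0] A[i]=10>B[j]=8 take 8 → j++
[i=0,j=1] A[i]=10>B[j]=9 take 9 → j++
[i=0,j=2] A[i]=10<=B[j]=10 take 10 → i++
[i=1,j=2] A[i]=15>B[j]=10 take 10 → j++
[i=1,j=3] A[i]=15<=B[j]=21 take 15 → i++
[i=2,j=3] A[i]=20<=B[j]=21 take 20 → i++
[i=3,j=3] A done, take B[j]=21 → j++
[i=3,j=4] A done, take B[j]=30 → j++
[i=3,j=5] A done, take B[j]=36 → j++

[8, 9, 10, 10, 15, 20, 21, 30, 36]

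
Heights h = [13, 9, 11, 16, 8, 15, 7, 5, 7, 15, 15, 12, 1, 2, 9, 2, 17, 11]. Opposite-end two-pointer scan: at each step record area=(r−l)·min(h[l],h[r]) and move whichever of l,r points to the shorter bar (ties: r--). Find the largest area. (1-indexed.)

l=1 r=18: min(13,11)*17=187 best=187 *, r--
l=1 r=17: min(13,17)*16=208 best=208 *, l++
l=2 r=17: min(9,17)*15=135 best=208, l++
l=3 r=17: min(11,17)*14=154 best=208, l++
l=4 r=17: min(16,17)*13=208 best=208, l++
l=5 r=17: min(8,17)*12=96 best=208, l++
l=6 r=17: min(15,17)*11=165 best=208, l++
l=7 r=17: min(7,17)*10=70 best=208, l++
l=8 r=17: min(5,17)*9=45 best=208, l++
l=9 r=17: min(7,17)*8=56 best=208, l++
l=10 r=17: min(15,17)*7=105 best=208, l++
l=11 r=17: min(15,17)*6=90 best=208, l++
l=12 r=17: min(12,17)*5=60 best=208, l++
l=13 r=17: min(1,17)*4=4 best=208, l++
l=14 r=17: min(2,17)*3=6 best=208, l++
l=15 r=17: min(9,17)*2=18 best=208, l++
l=16 r=17: min(2,17)*1=2 best=208, l++

max area = 208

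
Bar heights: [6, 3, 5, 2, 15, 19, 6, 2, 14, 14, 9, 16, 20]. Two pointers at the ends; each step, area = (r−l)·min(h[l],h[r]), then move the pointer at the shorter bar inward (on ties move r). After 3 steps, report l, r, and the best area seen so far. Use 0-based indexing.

l=3, r=12, best area=72

l=0 r=12: min(6,20)*12=72 best=72 *, l++
l=1 r=12: min(3,20)*11=33 best=72, l++
l=2 r=12: min(5,20)*10=50 best=72, l++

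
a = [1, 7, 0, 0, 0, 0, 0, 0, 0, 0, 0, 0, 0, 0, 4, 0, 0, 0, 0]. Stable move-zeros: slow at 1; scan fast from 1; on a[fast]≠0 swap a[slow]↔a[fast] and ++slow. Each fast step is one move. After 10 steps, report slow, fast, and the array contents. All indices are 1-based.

(s=1,f=1) a[fast]=1≠0 swap→a[1]=1 → slow++,fast++
(s=2,f=2) a[fast]=7≠0 swap→a[2]=7 → slow++,fast++
(s=3,f=3) a[fast]=0 → fast++
(s=3,f=4) a[fast]=0 → fast++
(s=3,f=5) a[fast]=0 → fast++
(s=3,f=6) a[fast]=0 → fast++
(s=3,f=7) a[fast]=0 → fast++
(s=3,f=8) a[fast]=0 → fast++
(s=3,f=9) a[fast]=0 → fast++
(s=3,f=10) a[fast]=0 → fast++

slow=3, fast=11, a=[1, 7, 0, 0, 0, 0, 0, 0, 0, 0, 0, 0, 0, 0, 4, 0, 0, 0, 0]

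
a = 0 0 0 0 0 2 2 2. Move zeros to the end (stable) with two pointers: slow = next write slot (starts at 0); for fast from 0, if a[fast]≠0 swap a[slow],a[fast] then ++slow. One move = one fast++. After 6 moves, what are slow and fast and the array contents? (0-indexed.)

slow=1, fast=6, a=[2, 0, 0, 0, 0, 0, 2, 2]

(s=0,f=0) a[fast]=0 → fast++
(s=0,f=1) a[fast]=0 → fast++
(s=0,f=2) a[fast]=0 → fast++
(s=0,f=3) a[fast]=0 → fast++
(s=0,f=4) a[fast]=0 → fast++
(s=0,f=5) a[fast]=2≠0 swap→a[0]=2 → slow++,fast++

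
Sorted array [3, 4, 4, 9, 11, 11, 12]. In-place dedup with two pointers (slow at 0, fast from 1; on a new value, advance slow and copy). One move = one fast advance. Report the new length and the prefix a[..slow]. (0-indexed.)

length 5; prefix = [3, 4, 9, 11, 12]

(s=0,f=1) a[fast]=4≠a[slow]=3 write a[1]=4 → slow++,fast++
(s=1,f=2) a[fast]=4=a[slow] dup → fast++
(s=1,f=3) a[fast]=9≠a[slow]=4 write a[2]=9 → slow++,fast++
(s=2,f=4) a[fast]=11≠a[slow]=9 write a[3]=11 → slow++,fast++
(s=3,f=5) a[fast]=11=a[slow] dup → fast++
(s=3,f=6) a[fast]=12≠a[slow]=11 write a[4]=12 → slow++,fast++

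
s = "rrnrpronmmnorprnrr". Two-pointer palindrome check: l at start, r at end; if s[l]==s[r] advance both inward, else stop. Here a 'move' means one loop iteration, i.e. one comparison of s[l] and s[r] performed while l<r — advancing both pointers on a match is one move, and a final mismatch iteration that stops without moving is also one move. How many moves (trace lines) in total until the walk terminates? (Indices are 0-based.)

[0,17] 'r'=='r' → l++,r--
[1,16] 'r'=='r' → l++,r--
[2,15] 'n'=='n' → l++,r--
[3,14] 'r'=='r' → l++,r--
[4,13] 'p'=='p' → l++,r--
[5,12] 'r'=='r' → l++,r--
[6,11] 'o'=='o' → l++,r--
[7,10] 'n'=='n' → l++,r--
[8,9] 'm'=='m' → l++,r--

9 moves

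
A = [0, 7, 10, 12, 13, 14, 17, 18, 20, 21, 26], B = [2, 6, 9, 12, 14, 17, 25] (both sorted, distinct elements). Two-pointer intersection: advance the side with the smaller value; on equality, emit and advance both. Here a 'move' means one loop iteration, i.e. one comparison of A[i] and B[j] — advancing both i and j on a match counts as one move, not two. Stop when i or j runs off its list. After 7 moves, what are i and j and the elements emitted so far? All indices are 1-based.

i=1 j=1: 0<2, i++
i=2 j=1: 7>2, j++
i=2 j=2: 7>6, j++
i=2 j=3: 7<9, i++
i=3 j=3: 10>9, j++
i=3 j=4: 10<12, i++
i=4 j=4: 12==12 emit, i++,j++

i=5, j=5, emitted=[12]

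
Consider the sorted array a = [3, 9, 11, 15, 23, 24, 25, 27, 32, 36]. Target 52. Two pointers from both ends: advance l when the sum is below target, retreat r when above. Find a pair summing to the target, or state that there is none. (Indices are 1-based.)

[1,10] 3+36=39 <52 → l++
[2,10] 9+36=45 <52 → l++
[3,10] 11+36=47 <52 → l++
[4,10] 15+36=51 <52 → l++
[5,10] 23+36=59 >52 → r--
[5,9] 23+32=55 >52 → r--
[5,8] 23+27=50 <52 → l++
[6,8] 24+27=51 <52 → l++
[7,8] 25+27=52 → found

(25, 27)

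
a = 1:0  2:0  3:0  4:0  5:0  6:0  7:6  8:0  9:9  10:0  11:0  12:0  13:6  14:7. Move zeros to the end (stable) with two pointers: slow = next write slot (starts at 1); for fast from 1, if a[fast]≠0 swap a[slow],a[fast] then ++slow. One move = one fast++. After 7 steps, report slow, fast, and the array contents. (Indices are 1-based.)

slow=1 fast=1: a[fast]=0, fast++
slow=1 fast=2: a[fast]=0, fast++
slow=1 fast=3: a[fast]=0, fast++
slow=1 fast=4: a[fast]=0, fast++
slow=1 fast=5: a[fast]=0, fast++
slow=1 fast=6: a[fast]=0, fast++
slow=1 fast=7: a[fast]=6≠0 swap→a[1]=6, slow++,fast++

slow=2, fast=8, a=[6, 0, 0, 0, 0, 0, 0, 0, 9, 0, 0, 0, 6, 7]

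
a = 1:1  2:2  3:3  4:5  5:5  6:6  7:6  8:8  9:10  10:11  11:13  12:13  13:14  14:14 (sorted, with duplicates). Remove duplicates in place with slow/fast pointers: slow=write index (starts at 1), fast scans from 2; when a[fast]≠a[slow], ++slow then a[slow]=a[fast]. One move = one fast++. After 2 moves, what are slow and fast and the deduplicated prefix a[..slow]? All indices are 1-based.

(s=1,f=2) a[fast]=2≠a[slow]=1 write a[2]=2 → slow++,fast++
(s=2,f=3) a[fast]=3≠a[slow]=2 write a[3]=3 → slow++,fast++

slow=3, fast=4, prefix=[1, 2, 3]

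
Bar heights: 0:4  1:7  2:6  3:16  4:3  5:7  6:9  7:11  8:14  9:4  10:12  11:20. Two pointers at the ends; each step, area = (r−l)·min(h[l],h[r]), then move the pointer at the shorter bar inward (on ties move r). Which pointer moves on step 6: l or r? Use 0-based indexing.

l=0 r=11: min(4,20)*11=44 best=44 *, l++
l=1 r=11: min(7,20)*10=70 best=70 *, l++
l=2 r=11: min(6,20)*9=54 best=70, l++
l=3 r=11: min(16,20)*8=128 best=128 *, l++
l=4 r=11: min(3,20)*7=21 best=128, l++
l=5 r=11: min(7,20)*6=42 best=128, l++

l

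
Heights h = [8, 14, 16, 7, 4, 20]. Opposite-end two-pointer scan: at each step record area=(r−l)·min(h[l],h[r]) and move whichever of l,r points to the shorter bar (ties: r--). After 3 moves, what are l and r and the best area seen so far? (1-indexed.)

[1,6] min(8,20)*5=40 best=40 * → l++
[2,6] min(14,20)*4=56 best=56 * → l++
[3,6] min(16,20)*3=48 best=56 → l++

l=4, r=6, best area=56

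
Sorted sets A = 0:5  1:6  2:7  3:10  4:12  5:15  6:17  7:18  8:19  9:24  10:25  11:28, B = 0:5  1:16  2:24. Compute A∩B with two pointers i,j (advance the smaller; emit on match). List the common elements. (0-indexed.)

intersection = [5, 24]

[i=0,j=0] 5==5 emit → i++,j++
[i=1,j=1] 6<16 → i++
[i=2,j=1] 7<16 → i++
[i=3,j=1] 10<16 → i++
[i=4,j=1] 12<16 → i++
[i=5,j=1] 15<16 → i++
[i=6,j=1] 17>16 → j++
[i=6,j=2] 17<24 → i++
[i=7,j=2] 18<24 → i++
[i=8,j=2] 19<24 → i++
[i=9,j=2] 24==24 emit → i++,j++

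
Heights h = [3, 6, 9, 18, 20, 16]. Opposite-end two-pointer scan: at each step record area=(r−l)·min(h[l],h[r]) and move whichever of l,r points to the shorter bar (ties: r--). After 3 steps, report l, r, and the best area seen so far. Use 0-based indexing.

l=0 r=5: min(3,16)*5=15 best=15 *, l++
l=1 r=5: min(6,16)*4=24 best=24 *, l++
l=2 r=5: min(9,16)*3=27 best=27 *, l++

l=3, r=5, best area=27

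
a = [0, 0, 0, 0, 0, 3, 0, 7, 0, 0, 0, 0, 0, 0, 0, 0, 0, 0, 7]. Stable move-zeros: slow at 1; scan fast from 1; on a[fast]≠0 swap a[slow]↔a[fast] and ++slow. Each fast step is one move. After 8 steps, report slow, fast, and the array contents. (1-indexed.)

slow=3, fast=9, a=[3, 7, 0, 0, 0, 0, 0, 0, 0, 0, 0, 0, 0, 0, 0, 0, 0, 0, 7]

slow=1 fast=1: a[fast]=0, fast++
slow=1 fast=2: a[fast]=0, fast++
slow=1 fast=3: a[fast]=0, fast++
slow=1 fast=4: a[fast]=0, fast++
slow=1 fast=5: a[fast]=0, fast++
slow=1 fast=6: a[fast]=3≠0 swap→a[1]=3, slow++,fast++
slow=2 fast=7: a[fast]=0, fast++
slow=2 fast=8: a[fast]=7≠0 swap→a[2]=7, slow++,fast++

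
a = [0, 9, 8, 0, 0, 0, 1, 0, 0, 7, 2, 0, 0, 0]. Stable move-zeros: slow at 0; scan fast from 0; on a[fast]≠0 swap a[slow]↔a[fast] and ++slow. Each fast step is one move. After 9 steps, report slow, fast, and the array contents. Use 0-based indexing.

slow=3, fast=9, a=[9, 8, 1, 0, 0, 0, 0, 0, 0, 7, 2, 0, 0, 0]

slow=0 fast=0: a[fast]=0, fast++
slow=0 fast=1: a[fast]=9≠0 swap→a[0]=9, slow++,fast++
slow=1 fast=2: a[fast]=8≠0 swap→a[1]=8, slow++,fast++
slow=2 fast=3: a[fast]=0, fast++
slow=2 fast=4: a[fast]=0, fast++
slow=2 fast=5: a[fast]=0, fast++
slow=2 fast=6: a[fast]=1≠0 swap→a[2]=1, slow++,fast++
slow=3 fast=7: a[fast]=0, fast++
slow=3 fast=8: a[fast]=0, fast++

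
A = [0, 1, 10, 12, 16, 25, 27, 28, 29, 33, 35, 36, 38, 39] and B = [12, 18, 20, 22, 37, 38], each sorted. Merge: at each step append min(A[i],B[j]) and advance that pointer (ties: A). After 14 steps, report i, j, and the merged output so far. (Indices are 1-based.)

i=11, j=5, merged so far=[0, 1, 10, 12, 12, 16, 18, 20, 22, 25, 27, 28, 29, 33]

i=1 j=1: A[i]=0<=B[j]=12 take 0, i++
i=2 j=1: A[i]=1<=B[j]=12 take 1, i++
i=3 j=1: A[i]=10<=B[j]=12 take 10, i++
i=4 j=1: A[i]=12<=B[j]=12 take 12, i++
i=5 j=1: A[i]=16>B[j]=12 take 12, j++
i=5 j=2: A[i]=16<=B[j]=18 take 16, i++
i=6 j=2: A[i]=25>B[j]=18 take 18, j++
i=6 j=3: A[i]=25>B[j]=20 take 20, j++
i=6 j=4: A[i]=25>B[j]=22 take 22, j++
i=6 j=5: A[i]=25<=B[j]=37 take 25, i++
i=7 j=5: A[i]=27<=B[j]=37 take 27, i++
i=8 j=5: A[i]=28<=B[j]=37 take 28, i++
i=9 j=5: A[i]=29<=B[j]=37 take 29, i++
i=10 j=5: A[i]=33<=B[j]=37 take 33, i++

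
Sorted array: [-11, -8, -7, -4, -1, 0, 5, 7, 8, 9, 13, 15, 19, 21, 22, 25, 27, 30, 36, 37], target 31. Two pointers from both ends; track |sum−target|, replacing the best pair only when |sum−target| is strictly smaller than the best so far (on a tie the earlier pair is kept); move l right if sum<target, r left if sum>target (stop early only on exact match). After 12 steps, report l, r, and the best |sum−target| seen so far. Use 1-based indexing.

l=8, r=15, best |Δ|=1

l=1 r=20: -11+37=26 d=5 *, l++
l=2 r=20: -8+37=29 d=2 *, l++
l=3 r=20: -7+37=30 d=1 *, l++
l=4 r=20: -4+37=33 d=2, r--
l=4 r=19: -4+36=32 d=1, r--
l=4 r=18: -4+30=26 d=5, l++
l=5 r=18: -1+30=29 d=2, l++
l=6 r=18: 0+30=30 d=1, l++
l=7 r=18: 5+30=35 d=4, r--
l=7 r=17: 5+27=32 d=1, r--
l=7 r=16: 5+25=30 d=1, l++
l=8 r=16: 7+25=32 d=1, r--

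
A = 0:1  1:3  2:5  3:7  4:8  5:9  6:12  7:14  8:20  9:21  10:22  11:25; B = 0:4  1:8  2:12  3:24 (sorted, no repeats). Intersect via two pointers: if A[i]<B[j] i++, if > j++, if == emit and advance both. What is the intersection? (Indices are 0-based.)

[i=0,j=0] 1<4 → i++
[i=1,j=0] 3<4 → i++
[i=2,j=0] 5>4 → j++
[i=2,j=1] 5<8 → i++
[i=3,j=1] 7<8 → i++
[i=4,j=1] 8==8 emit → i++,j++
[i=5,j=2] 9<12 → i++
[i=6,j=2] 12==12 emit → i++,j++
[i=7,j=3] 14<24 → i++
[i=8,j=3] 20<24 → i++
[i=9,j=3] 21<24 → i++
[i=10,j=3] 22<24 → i++
[i=11,j=3] 25>24 → j++

intersection = [8, 12]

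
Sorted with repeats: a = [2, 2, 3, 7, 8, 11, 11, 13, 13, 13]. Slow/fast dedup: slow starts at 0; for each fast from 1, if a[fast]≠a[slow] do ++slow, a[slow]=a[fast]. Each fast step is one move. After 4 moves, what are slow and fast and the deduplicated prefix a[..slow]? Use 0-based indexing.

slow=3, fast=5, prefix=[2, 3, 7, 8]

(s=0,f=1) a[fast]=2=a[slow] dup → fast++
(s=0,f=2) a[fast]=3≠a[slow]=2 write a[1]=3 → slow++,fast++
(s=1,f=3) a[fast]=7≠a[slow]=3 write a[2]=7 → slow++,fast++
(s=2,f=4) a[fast]=8≠a[slow]=7 write a[3]=8 → slow++,fast++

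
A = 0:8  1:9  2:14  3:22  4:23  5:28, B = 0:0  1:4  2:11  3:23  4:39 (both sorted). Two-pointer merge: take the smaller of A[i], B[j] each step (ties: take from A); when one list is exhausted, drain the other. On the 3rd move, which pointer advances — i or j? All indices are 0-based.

i

[i=0,j=0] A[i]=8>B[j]=0 take 0 → j++
[i=0,j=1] A[i]=8>B[j]=4 take 4 → j++
[i=0,j=2] A[i]=8<=B[j]=11 take 8 → i++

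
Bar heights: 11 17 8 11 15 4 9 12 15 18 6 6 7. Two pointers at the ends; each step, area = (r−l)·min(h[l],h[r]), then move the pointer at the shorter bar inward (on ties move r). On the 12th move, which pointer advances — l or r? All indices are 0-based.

l

[0,12] min(11,7)*12=84 best=84 * → r--
[0,11] min(11,6)*11=66 best=84 → r--
[0,10] min(11,6)*10=60 best=84 → r--
[0,9] min(11,18)*9=99 best=99 * → l++
[1,9] min(17,18)*8=136 best=136 * → l++
[2,9] min(8,18)*7=56 best=136 → l++
[3,9] min(11,18)*6=66 best=136 → l++
[4,9] min(15,18)*5=75 best=136 → l++
[5,9] min(4,18)*4=16 best=136 → l++
[6,9] min(9,18)*3=27 best=136 → l++
[7,9] min(12,18)*2=24 best=136 → l++
[8,9] min(15,18)*1=15 best=136 → l++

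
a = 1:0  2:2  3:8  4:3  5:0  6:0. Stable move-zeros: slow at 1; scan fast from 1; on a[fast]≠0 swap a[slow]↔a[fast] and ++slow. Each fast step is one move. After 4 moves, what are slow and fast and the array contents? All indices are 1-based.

(s=1,f=1) a[fast]=0 → fast++
(s=1,f=2) a[fast]=2≠0 swap→a[1]=2 → slow++,fast++
(s=2,f=3) a[fast]=8≠0 swap→a[2]=8 → slow++,fast++
(s=3,f=4) a[fast]=3≠0 swap→a[3]=3 → slow++,fast++

slow=4, fast=5, a=[2, 8, 3, 0, 0, 0]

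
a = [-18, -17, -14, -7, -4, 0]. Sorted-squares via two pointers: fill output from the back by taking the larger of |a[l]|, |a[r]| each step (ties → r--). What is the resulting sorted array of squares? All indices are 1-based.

[0, 16, 49, 196, 289, 324]

l=1 r=6: |-18|>|0| out[6]=324, l++
l=2 r=6: |-17|>|0| out[5]=289, l++
l=3 r=6: |-14|>|0| out[4]=196, l++
l=4 r=6: |-7|>|0| out[3]=49, l++
l=5 r=6: |-4|>|0| out[2]=16, l++
l=6 r=6: |0|<=|0| out[1]=0, r--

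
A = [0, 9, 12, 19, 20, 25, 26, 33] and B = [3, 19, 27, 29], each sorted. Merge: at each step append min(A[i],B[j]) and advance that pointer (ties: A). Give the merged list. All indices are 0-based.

i=0 j=0: A[i]=0<=B[j]=3 take 0, i++
i=1 j=0: A[i]=9>B[j]=3 take 3, j++
i=1 j=1: A[i]=9<=B[j]=19 take 9, i++
i=2 j=1: A[i]=12<=B[j]=19 take 12, i++
i=3 j=1: A[i]=19<=B[j]=19 take 19, i++
i=4 j=1: A[i]=20>B[j]=19 take 19, j++
i=4 j=2: A[i]=20<=B[j]=27 take 20, i++
i=5 j=2: A[i]=25<=B[j]=27 take 25, i++
i=6 j=2: A[i]=26<=B[j]=27 take 26, i++
i=7 j=2: A[i]=33>B[j]=27 take 27, j++
i=7 j=3: A[i]=33>B[j]=29 take 29, j++
i=7 j=4: B done, take A[i]=33, i++

[0, 3, 9, 12, 19, 19, 20, 25, 26, 27, 29, 33]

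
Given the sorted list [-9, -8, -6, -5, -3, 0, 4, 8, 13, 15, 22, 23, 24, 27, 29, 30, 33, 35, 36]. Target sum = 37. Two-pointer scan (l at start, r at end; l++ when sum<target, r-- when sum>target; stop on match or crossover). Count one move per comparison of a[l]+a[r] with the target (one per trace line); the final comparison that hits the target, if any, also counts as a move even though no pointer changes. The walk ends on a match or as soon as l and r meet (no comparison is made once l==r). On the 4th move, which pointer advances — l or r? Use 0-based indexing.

l

[0,18] -9+36=27 <37 → l++
[1,18] -8+36=28 <37 → l++
[2,18] -6+36=30 <37 → l++
[3,18] -5+36=31 <37 → l++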